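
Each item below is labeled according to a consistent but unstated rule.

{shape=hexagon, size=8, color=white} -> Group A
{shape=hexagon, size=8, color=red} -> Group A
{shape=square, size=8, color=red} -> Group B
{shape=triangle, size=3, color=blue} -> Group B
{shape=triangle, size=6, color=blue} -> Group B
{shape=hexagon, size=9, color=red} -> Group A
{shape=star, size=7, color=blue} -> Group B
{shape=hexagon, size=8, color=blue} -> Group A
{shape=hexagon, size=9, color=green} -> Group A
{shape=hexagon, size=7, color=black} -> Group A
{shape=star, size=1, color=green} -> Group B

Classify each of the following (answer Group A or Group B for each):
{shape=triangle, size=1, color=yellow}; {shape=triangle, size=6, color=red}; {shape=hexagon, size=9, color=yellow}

Group B, Group B, Group A

Checking candidate rules against both groups, what survives is: shape is hexagon.
{shape=triangle, size=1, color=yellow}: shape is triangle — fails the rule, so Group B. {shape=triangle, size=6, color=red}: shape is triangle — fails the rule, so Group B. {shape=hexagon, size=9, color=yellow}: shape is hexagon — matches, so Group A.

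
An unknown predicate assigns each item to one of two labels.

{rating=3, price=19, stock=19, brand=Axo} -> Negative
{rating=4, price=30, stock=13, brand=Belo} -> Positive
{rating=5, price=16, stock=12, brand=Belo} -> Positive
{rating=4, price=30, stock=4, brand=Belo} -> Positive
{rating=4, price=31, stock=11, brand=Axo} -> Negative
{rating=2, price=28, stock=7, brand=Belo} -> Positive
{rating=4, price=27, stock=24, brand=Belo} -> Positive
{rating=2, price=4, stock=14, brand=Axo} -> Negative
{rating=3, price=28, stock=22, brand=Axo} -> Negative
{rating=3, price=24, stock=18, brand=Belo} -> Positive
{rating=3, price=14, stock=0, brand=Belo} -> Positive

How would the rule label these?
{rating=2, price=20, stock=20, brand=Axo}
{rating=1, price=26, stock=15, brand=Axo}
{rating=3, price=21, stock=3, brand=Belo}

Negative, Negative, Positive

The classifier is using: brand is Belo.
{rating=2, price=20, stock=20, brand=Axo} → brand is Axo → Negative. {rating=1, price=26, stock=15, brand=Axo} → brand is Axo → Negative. {rating=3, price=21, stock=3, brand=Belo} → brand is Belo → Positive.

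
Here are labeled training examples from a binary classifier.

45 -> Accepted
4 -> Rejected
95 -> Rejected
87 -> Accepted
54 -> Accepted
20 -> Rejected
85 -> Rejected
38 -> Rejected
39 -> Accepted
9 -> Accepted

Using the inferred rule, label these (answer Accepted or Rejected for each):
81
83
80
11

Accepted, Rejected, Rejected, Rejected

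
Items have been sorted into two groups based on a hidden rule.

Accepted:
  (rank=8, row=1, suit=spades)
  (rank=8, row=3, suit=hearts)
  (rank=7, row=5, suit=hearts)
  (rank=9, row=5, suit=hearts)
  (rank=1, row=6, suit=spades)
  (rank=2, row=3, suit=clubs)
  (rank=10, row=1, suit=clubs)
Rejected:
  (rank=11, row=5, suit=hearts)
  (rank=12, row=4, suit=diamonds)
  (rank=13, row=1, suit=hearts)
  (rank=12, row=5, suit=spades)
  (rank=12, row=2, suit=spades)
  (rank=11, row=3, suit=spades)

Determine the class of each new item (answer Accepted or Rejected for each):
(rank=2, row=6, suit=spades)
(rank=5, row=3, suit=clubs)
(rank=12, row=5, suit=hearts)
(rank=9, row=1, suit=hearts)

Every 'Accepted' example satisfies: rank ≤ 10. None of the 'Rejected' examples do.
(rank=2, row=6, suit=spades): Accepted (rank = 2).
(rank=5, row=3, suit=clubs): Accepted (rank = 5).
(rank=12, row=5, suit=hearts): Rejected (rank = 12).
(rank=9, row=1, suit=hearts): Accepted (rank = 9).

Accepted, Accepted, Rejected, Accepted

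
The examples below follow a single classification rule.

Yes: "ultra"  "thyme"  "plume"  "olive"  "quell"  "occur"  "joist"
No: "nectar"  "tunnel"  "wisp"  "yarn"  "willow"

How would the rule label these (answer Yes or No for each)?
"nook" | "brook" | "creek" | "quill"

One predicate separates the groups cleanly: odd length.
"nook": length 4 — does not fit, so No.
"brook": length 5 — has this property, so Yes.
"creek": length 5 — has this property, so Yes.
"quill": length 5 — has this property, so Yes.

No, Yes, Yes, Yes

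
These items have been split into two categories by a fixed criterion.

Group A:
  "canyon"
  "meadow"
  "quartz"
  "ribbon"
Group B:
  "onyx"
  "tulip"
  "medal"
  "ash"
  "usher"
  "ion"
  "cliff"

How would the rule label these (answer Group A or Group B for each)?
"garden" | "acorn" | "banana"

The rule appears to be: length 6.

Group A, Group B, Group A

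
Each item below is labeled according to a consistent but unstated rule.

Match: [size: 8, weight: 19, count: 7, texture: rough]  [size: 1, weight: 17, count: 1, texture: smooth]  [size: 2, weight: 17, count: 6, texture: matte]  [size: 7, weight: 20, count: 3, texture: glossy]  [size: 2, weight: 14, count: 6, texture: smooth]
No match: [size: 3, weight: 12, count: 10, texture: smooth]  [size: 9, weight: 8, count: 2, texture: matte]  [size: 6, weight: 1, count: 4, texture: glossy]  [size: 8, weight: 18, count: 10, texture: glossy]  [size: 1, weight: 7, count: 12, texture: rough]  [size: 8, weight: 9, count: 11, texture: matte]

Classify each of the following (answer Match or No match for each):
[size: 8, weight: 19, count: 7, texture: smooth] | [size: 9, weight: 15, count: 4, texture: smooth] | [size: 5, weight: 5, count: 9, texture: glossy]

A rule that fits every label: weight ≥ 9 AND count ≤ 7 — true of each 'Match' example, false of each 'No match' one.
Match: [size: 8, weight: 19, count: 7, texture: smooth], since weight = 19, count = 7.
Match: [size: 9, weight: 15, count: 4, texture: smooth], since weight = 15, count = 4.
No match: [size: 5, weight: 5, count: 9, texture: glossy], since weight = 5, count = 9.

Match, Match, No match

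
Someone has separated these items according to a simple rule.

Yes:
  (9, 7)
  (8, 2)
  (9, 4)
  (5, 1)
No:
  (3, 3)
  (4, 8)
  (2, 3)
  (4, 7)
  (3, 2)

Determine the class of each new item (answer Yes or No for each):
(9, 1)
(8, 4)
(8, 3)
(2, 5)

The pattern is that an item is 'Yes' exactly when: first ≥ 5.
(9, 1) → first 9 → Yes.
(8, 4) → first 8 → Yes.
(8, 3) → first 8 → Yes.
(2, 5) → first 2 → No.

Yes, Yes, Yes, No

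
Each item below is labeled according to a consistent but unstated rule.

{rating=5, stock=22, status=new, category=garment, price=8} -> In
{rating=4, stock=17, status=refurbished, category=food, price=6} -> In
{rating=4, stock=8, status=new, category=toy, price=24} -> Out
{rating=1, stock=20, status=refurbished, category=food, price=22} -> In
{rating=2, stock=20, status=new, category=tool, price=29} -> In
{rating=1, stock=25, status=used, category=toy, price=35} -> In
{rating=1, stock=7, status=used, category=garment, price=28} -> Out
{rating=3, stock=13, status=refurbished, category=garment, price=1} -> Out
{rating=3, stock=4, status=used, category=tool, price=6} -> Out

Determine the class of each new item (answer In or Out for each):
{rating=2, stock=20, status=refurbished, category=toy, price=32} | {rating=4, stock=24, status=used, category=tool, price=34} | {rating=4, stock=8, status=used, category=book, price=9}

The rule appears to be: stock ≥ 17.
{rating=2, stock=20, status=refurbished, category=toy, price=32}: stock = 20 — passes, so In.
{rating=4, stock=24, status=used, category=tool, price=34}: stock = 24 — passes, so In.
{rating=4, stock=8, status=used, category=book, price=9}: stock = 8 — does not satisfy this, so Out.

In, In, Out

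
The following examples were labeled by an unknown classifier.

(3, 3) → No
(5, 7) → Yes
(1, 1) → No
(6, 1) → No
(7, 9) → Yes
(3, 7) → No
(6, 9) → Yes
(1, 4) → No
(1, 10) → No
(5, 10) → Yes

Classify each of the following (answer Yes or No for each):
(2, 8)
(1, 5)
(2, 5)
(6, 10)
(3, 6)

No, No, No, Yes, No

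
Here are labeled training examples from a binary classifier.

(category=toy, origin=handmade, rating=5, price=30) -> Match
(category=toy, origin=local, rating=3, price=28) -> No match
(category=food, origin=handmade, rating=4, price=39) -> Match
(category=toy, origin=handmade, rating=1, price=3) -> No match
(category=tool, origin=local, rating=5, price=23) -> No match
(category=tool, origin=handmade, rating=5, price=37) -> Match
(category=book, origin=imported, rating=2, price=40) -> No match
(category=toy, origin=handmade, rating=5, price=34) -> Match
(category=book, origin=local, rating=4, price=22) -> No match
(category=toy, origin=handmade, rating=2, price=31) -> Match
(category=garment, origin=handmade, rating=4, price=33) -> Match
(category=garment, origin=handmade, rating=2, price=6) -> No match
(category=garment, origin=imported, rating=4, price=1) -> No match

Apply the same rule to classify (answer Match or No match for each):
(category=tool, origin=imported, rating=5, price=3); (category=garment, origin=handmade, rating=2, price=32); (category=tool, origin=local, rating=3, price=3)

The simplest hypothesis consistent with all the labels is: origin is handmade AND price ≥ 22.

No match, Match, No match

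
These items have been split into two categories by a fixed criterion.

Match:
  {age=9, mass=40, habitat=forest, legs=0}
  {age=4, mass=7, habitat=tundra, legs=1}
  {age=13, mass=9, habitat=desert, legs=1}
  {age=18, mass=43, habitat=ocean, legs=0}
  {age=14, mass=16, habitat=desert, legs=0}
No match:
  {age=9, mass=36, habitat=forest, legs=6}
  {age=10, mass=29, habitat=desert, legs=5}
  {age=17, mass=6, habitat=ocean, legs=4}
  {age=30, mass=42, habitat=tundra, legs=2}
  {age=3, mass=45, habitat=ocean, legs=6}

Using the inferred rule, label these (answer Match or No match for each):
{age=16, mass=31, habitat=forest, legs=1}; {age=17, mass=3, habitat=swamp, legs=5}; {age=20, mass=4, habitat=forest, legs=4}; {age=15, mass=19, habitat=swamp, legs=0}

The rule appears to be: legs ≤ 1.

Match, No match, No match, Match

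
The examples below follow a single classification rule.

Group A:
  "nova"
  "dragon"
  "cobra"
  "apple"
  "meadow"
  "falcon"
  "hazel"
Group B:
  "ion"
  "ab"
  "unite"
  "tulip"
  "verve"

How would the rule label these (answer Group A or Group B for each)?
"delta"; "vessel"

The classifier is using: length ≥ 3 AND contains 'a'.

Group A, Group B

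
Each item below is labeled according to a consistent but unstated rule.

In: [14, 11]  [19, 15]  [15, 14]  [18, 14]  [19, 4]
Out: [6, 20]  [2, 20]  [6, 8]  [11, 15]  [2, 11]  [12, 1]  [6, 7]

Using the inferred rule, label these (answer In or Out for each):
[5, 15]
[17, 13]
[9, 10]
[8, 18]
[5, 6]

Out, In, Out, Out, Out

Every 'In' example satisfies: first ≥ 14. None of the 'Out' examples do.
[5, 15]: first 5 — doesn't match, so Out. [17, 13]: first 17 — meets the rule, so In. [9, 10]: first 9 — doesn't match, so Out. [8, 18]: first 8 — doesn't match, so Out. [5, 6]: first 5 — doesn't match, so Out.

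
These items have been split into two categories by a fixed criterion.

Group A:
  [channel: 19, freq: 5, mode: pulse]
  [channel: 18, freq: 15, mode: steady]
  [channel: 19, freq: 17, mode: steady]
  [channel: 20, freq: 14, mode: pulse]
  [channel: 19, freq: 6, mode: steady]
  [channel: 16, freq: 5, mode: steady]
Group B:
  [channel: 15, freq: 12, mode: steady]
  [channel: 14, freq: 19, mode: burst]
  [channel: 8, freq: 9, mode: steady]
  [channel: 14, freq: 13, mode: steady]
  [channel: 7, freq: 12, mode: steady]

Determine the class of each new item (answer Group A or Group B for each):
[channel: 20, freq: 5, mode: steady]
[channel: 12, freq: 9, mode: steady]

One predicate separates the groups cleanly: channel ≥ 16.
Group A: [channel: 20, freq: 5, mode: steady], since channel = 20. Group B: [channel: 12, freq: 9, mode: steady], since channel = 12.

Group A, Group B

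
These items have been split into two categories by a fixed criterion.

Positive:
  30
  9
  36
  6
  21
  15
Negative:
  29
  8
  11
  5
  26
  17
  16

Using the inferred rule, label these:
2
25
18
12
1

Looking at the examples, the only property every 'Positive' case has and every 'Negative' case lacks is: multiple of 3.

Negative, Negative, Positive, Positive, Negative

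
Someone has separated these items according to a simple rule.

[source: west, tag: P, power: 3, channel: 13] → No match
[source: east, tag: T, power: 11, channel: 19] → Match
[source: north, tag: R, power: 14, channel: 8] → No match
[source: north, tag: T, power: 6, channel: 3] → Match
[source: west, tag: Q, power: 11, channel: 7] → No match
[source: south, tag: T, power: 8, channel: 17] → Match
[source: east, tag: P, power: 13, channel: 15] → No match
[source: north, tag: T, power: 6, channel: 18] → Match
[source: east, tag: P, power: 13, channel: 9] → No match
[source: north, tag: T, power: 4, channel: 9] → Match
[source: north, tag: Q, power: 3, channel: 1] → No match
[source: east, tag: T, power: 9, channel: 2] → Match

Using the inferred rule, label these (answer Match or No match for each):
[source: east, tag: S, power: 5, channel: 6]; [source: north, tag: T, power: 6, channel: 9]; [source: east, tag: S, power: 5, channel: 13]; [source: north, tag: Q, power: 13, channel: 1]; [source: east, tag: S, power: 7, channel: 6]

Looking at the examples, the only property every 'Match' case has and every 'No match' case lacks is: tag is T.
[source: east, tag: S, power: 5, channel: 6] → tag is S → No match. [source: north, tag: T, power: 6, channel: 9] → tag is T → Match. [source: east, tag: S, power: 5, channel: 13] → tag is S → No match. [source: north, tag: Q, power: 13, channel: 1] → tag is Q → No match. [source: east, tag: S, power: 7, channel: 6] → tag is S → No match.

No match, Match, No match, No match, No match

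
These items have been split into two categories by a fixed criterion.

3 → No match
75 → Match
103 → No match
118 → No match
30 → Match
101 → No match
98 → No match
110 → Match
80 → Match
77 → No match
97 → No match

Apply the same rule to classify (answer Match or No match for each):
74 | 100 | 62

Rule: multiple of 5. This holds for each 'Match' example and fails for each 'No match' one.
No match: 74, since 74 = 5·14 + 4. Match: 100, since 100 = 5·20. No match: 62, since 62 = 5·12 + 2.

No match, Match, No match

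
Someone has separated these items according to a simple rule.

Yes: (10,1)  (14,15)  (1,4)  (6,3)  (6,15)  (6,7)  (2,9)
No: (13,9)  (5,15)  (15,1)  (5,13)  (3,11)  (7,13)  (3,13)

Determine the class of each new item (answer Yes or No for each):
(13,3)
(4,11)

No, Yes

The classifier is using: sum is odd.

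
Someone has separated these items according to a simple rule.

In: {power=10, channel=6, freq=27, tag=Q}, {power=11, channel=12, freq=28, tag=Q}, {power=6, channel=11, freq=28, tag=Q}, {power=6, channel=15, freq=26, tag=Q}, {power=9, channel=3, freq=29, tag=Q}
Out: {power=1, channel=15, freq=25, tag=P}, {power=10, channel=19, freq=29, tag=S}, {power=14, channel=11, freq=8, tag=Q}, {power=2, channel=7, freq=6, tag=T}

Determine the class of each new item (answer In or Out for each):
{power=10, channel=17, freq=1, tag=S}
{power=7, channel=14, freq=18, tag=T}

Out, Out

The common property of the 'In' items is: tag is Q AND freq ≥ 25. No 'Out' item has it.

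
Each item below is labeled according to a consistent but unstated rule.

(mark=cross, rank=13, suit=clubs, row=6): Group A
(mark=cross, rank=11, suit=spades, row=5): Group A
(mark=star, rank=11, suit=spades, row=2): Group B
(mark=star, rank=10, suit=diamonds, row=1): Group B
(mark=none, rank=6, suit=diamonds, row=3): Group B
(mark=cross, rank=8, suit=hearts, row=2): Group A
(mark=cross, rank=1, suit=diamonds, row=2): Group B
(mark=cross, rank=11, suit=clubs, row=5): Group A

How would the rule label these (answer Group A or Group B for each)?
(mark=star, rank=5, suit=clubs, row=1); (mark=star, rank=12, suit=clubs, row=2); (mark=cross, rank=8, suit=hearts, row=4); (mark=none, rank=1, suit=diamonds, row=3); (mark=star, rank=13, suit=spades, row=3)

Every 'Group A' example satisfies: mark is cross AND rank ≥ 6. None of the 'Group B' examples do.
(mark=star, rank=5, suit=clubs, row=1) → mark is star, rank = 5 → Group B.
(mark=star, rank=12, suit=clubs, row=2) → mark is star, rank = 12 → Group B.
(mark=cross, rank=8, suit=hearts, row=4) → mark is cross, rank = 8 → Group A.
(mark=none, rank=1, suit=diamonds, row=3) → mark is none, rank = 1 → Group B.
(mark=star, rank=13, suit=spades, row=3) → mark is star, rank = 13 → Group B.

Group B, Group B, Group A, Group B, Group B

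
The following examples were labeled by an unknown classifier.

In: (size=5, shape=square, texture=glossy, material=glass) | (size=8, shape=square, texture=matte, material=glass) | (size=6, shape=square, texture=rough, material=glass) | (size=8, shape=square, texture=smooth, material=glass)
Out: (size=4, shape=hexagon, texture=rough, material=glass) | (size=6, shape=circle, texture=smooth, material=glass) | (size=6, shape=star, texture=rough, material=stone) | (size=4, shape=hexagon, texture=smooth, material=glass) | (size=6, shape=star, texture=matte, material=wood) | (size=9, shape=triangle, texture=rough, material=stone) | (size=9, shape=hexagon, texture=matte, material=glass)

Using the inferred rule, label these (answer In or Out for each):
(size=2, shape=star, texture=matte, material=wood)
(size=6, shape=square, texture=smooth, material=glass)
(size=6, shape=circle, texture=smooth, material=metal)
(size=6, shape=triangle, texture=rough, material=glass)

Looking at the examples, the only property every 'In' case has and every 'Out' case lacks is: shape is square.
(size=2, shape=star, texture=matte, material=wood) → shape is star → Out.
(size=6, shape=square, texture=smooth, material=glass) → shape is square → In.
(size=6, shape=circle, texture=smooth, material=metal) → shape is circle → Out.
(size=6, shape=triangle, texture=rough, material=glass) → shape is triangle → Out.

Out, In, Out, Out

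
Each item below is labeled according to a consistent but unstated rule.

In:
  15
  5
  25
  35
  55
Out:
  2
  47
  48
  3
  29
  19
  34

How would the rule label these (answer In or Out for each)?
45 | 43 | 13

All 'In' examples share one property — multiple of 5 — and every 'Out' example lacks it.
45: 45 = 5·9 — satisfies this, so In.
43: 43 = 5·8 + 3 — does not pass, so Out.
13: 13 = 5·2 + 3 — does not pass, so Out.

In, Out, Out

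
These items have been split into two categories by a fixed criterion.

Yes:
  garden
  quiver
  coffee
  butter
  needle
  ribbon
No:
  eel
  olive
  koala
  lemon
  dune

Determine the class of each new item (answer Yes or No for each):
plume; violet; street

Rule: length 6. This holds for each 'Yes' example and fails for each 'No' one.
plume — length 5, hence No.
violet — length 6, hence Yes.
street — length 6, hence Yes.

No, Yes, Yes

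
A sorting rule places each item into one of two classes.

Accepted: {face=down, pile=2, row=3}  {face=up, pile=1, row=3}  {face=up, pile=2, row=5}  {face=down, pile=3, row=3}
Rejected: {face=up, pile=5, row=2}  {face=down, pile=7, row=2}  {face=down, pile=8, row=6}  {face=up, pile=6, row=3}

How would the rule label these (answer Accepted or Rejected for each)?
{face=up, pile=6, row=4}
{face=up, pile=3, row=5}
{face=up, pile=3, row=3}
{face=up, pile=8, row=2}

Rejected, Accepted, Accepted, Rejected

The pattern is that an item is 'Accepted' exactly when: pile ≤ 3.
{face=up, pile=6, row=4}: pile = 6 — doesn't match, so Rejected.
{face=up, pile=3, row=5}: pile = 3 — meets the rule, so Accepted.
{face=up, pile=3, row=3}: pile = 3 — meets the rule, so Accepted.
{face=up, pile=8, row=2}: pile = 8 — doesn't match, so Rejected.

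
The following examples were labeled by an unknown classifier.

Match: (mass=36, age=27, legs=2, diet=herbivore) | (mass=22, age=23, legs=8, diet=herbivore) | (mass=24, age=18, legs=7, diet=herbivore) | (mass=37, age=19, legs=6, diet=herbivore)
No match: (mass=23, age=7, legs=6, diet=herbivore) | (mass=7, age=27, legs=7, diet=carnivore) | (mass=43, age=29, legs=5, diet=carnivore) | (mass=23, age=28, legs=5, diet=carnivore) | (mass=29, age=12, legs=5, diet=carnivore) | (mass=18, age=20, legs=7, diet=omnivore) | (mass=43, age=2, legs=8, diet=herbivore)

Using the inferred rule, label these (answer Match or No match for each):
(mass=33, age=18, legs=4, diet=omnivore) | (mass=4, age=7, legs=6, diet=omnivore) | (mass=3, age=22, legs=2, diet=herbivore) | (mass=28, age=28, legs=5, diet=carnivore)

'Match' ⟺ diet is herbivore AND age ≥ 12.
No match: (mass=33, age=18, legs=4, diet=omnivore), since diet is omnivore, age = 18.
No match: (mass=4, age=7, legs=6, diet=omnivore), since diet is omnivore, age = 7.
Match: (mass=3, age=22, legs=2, diet=herbivore), since diet is herbivore, age = 22.
No match: (mass=28, age=28, legs=5, diet=carnivore), since diet is carnivore, age = 28.

No match, No match, Match, No match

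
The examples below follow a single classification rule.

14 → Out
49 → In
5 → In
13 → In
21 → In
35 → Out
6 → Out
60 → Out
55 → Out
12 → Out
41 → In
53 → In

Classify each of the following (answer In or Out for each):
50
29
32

One predicate separates the groups cleanly: ≡ 1 (mod 4).
50: 50 mod 4 = 2, does not satisfy this → Out.
29: 29 mod 4 = 1, meets the rule → In.
32: 32 mod 4 = 0, does not satisfy this → Out.

Out, In, Out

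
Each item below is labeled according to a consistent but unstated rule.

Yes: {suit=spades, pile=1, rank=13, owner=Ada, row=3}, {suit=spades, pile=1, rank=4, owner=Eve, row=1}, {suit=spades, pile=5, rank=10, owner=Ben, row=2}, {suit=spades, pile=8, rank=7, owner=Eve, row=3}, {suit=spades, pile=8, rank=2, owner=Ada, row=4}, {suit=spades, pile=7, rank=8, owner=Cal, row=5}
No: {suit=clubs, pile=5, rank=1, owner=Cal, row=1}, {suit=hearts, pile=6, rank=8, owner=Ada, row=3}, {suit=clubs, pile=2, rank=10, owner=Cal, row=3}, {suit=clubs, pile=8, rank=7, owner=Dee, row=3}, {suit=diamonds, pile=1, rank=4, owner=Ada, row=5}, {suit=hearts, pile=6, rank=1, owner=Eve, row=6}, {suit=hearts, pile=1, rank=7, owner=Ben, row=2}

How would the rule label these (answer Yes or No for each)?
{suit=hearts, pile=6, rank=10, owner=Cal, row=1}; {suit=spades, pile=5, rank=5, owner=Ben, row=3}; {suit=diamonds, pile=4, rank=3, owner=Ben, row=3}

No, Yes, No

One predicate separates the groups cleanly: suit is spades.
No: {suit=hearts, pile=6, rank=10, owner=Cal, row=1}, since suit is hearts. Yes: {suit=spades, pile=5, rank=5, owner=Ben, row=3}, since suit is spades. No: {suit=diamonds, pile=4, rank=3, owner=Ben, row=3}, since suit is diamonds.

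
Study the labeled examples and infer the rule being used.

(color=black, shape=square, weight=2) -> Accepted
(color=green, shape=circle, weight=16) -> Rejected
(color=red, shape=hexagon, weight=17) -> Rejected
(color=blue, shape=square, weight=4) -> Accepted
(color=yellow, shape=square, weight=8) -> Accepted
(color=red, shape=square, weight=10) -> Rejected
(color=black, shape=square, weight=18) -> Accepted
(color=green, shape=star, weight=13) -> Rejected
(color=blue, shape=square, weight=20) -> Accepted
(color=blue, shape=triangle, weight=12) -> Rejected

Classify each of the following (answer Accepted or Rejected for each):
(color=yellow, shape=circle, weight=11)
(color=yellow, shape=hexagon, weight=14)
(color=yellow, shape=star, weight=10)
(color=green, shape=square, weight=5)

Every 'Accepted' example satisfies: shape is square AND weight ≠ 10. None of the 'Rejected' examples do.
Rejected: (color=yellow, shape=circle, weight=11), since shape is circle, weight = 11. Rejected: (color=yellow, shape=hexagon, weight=14), since shape is hexagon, weight = 14. Rejected: (color=yellow, shape=star, weight=10), since shape is star, weight = 10. Accepted: (color=green, shape=square, weight=5), since shape is square, weight = 5.

Rejected, Rejected, Rejected, Accepted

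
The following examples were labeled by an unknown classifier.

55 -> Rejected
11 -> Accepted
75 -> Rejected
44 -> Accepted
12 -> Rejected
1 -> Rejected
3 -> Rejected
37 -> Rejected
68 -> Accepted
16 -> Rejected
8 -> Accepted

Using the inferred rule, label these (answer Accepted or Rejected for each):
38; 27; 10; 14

One predicate separates the groups cleanly: ≡ 2 (mod 3).
38: 38 mod 3 = 2 — satisfies this, so Accepted. 27: 27 mod 3 = 0 — lacks this property, so Rejected. 10: 10 mod 3 = 1 — lacks this property, so Rejected. 14: 14 mod 3 = 2 — satisfies this, so Accepted.

Accepted, Rejected, Rejected, Accepted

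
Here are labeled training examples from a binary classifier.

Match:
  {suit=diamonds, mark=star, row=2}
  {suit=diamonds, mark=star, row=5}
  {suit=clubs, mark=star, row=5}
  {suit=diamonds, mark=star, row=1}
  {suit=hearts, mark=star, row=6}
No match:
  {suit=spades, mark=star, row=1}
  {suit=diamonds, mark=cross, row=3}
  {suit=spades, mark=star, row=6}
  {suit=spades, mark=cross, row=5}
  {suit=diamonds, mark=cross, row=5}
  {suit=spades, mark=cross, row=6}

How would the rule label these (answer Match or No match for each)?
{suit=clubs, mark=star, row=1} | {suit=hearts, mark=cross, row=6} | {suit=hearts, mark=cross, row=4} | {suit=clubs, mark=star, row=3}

Match, No match, No match, Match

The simplest hypothesis consistent with all the labels is: suit is not spades AND mark is star.
{suit=clubs, mark=star, row=1} — suit is clubs, mark is star, hence Match. {suit=hearts, mark=cross, row=6} — suit is hearts, mark is cross, hence No match. {suit=hearts, mark=cross, row=4} — suit is hearts, mark is cross, hence No match. {suit=clubs, mark=star, row=3} — suit is clubs, mark is star, hence Match.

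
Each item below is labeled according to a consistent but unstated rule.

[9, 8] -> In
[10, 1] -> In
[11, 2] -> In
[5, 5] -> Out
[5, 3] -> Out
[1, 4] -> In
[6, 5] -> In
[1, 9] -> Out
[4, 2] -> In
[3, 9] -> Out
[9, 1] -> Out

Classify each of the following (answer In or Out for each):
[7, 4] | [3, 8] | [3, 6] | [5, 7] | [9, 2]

In, In, In, Out, In

The common property of the 'In' items is: product is even. No 'Out' item has it.
[7, 4]: 7·4 = 28, passes → In.
[3, 8]: 3·8 = 24, passes → In.
[3, 6]: 3·6 = 18, passes → In.
[5, 7]: 5·7 = 35, doesn't match → Out.
[9, 2]: 9·2 = 18, passes → In.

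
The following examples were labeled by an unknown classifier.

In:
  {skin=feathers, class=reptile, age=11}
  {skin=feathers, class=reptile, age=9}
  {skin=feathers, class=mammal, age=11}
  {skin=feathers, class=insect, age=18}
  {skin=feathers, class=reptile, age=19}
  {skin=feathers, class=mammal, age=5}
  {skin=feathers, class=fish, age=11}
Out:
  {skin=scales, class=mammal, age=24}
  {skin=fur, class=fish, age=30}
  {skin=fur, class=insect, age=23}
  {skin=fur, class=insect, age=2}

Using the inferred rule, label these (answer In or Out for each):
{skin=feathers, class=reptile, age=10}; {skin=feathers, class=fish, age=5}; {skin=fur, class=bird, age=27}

In, In, Out

The common property of the 'In' items is: skin is feathers. No 'Out' item has it.
{skin=feathers, class=reptile, age=10}: skin is feathers, qualifies → In. {skin=feathers, class=fish, age=5}: skin is feathers, qualifies → In. {skin=fur, class=bird, age=27}: skin is fur, fails this test → Out.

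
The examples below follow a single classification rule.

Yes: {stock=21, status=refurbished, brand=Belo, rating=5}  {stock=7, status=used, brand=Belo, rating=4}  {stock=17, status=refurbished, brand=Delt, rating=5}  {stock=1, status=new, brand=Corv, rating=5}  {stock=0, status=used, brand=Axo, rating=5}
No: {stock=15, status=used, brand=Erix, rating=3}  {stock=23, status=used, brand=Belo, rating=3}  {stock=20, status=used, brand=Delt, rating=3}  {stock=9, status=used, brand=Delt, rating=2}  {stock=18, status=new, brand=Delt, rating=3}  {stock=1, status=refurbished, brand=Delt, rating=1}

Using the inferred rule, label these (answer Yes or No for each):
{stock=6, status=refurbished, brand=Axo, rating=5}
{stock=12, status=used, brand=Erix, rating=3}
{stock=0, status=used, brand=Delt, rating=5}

Yes, No, Yes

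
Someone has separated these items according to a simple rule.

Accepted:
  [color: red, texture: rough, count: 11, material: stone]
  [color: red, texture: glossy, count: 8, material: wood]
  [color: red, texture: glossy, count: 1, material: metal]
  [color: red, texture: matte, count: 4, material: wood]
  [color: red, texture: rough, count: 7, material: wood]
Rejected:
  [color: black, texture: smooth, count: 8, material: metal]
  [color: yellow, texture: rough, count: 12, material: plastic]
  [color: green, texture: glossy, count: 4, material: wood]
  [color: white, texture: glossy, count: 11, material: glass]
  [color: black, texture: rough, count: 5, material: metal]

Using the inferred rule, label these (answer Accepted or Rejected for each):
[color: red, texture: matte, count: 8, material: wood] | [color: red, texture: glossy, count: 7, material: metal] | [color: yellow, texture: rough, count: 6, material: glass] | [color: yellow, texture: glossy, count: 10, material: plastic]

Accepted, Accepted, Rejected, Rejected

A rule that fits every label: color is red — true of each 'Accepted' example, false of each 'Rejected' one.
[color: red, texture: matte, count: 8, material: wood]: color is red, fits → Accepted. [color: red, texture: glossy, count: 7, material: metal]: color is red, fits → Accepted. [color: yellow, texture: rough, count: 6, material: glass]: color is yellow, does not pass → Rejected. [color: yellow, texture: glossy, count: 10, material: plastic]: color is yellow, does not pass → Rejected.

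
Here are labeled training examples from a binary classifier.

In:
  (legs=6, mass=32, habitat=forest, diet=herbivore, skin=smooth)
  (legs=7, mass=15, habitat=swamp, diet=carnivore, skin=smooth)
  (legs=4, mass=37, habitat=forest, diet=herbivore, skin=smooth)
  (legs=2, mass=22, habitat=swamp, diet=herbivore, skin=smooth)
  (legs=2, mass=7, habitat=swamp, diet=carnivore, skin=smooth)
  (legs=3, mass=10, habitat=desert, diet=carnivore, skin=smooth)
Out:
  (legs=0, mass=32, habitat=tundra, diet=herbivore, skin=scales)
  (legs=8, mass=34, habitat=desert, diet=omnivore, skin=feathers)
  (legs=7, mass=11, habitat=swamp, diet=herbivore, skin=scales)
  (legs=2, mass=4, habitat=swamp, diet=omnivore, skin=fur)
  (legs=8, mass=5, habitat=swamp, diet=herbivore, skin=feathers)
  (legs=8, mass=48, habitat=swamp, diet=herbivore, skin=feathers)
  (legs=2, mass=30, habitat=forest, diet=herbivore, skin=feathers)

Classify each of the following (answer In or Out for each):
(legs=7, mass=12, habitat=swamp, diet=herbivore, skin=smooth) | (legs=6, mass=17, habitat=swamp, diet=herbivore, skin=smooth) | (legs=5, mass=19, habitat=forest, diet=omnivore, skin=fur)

In, In, Out

The common property of the 'In' items is: skin is smooth. No 'Out' item has it.
(legs=7, mass=12, habitat=swamp, diet=herbivore, skin=smooth): skin is smooth, meets the rule → In.
(legs=6, mass=17, habitat=swamp, diet=herbivore, skin=smooth): skin is smooth, meets the rule → In.
(legs=5, mass=19, habitat=forest, diet=omnivore, skin=fur): skin is fur, fails this test → Out.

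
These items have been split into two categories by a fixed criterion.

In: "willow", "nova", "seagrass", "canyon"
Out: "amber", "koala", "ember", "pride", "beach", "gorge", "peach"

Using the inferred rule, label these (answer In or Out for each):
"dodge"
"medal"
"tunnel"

The classifier is using: even length.

Out, Out, In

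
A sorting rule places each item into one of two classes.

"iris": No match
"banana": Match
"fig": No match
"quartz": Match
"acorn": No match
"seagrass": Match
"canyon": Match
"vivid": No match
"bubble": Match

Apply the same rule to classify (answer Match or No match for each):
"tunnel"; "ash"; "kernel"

All 'Match' examples share one property — length ≥ 6 — and every 'No match' example lacks it.
Match: "tunnel", since length 6. No match: "ash", since length 3. Match: "kernel", since length 6.

Match, No match, Match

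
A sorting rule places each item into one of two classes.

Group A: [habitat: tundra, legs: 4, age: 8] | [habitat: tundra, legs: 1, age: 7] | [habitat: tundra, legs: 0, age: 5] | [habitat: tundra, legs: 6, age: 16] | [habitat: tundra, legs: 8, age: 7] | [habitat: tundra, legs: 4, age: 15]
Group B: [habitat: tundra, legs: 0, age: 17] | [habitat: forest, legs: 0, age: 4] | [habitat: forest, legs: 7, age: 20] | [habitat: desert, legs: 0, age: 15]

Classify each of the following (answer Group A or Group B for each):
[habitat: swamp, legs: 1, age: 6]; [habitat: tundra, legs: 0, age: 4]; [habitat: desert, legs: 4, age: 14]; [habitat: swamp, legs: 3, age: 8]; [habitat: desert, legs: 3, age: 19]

Group B, Group A, Group B, Group B, Group B

The classifier is using: habitat is tundra AND age ≤ 16.
[habitat: swamp, legs: 1, age: 6]: Group B (habitat is swamp, age = 6).
[habitat: tundra, legs: 0, age: 4]: Group A (habitat is tundra, age = 4).
[habitat: desert, legs: 4, age: 14]: Group B (habitat is desert, age = 14).
[habitat: swamp, legs: 3, age: 8]: Group B (habitat is swamp, age = 8).
[habitat: desert, legs: 3, age: 19]: Group B (habitat is desert, age = 19).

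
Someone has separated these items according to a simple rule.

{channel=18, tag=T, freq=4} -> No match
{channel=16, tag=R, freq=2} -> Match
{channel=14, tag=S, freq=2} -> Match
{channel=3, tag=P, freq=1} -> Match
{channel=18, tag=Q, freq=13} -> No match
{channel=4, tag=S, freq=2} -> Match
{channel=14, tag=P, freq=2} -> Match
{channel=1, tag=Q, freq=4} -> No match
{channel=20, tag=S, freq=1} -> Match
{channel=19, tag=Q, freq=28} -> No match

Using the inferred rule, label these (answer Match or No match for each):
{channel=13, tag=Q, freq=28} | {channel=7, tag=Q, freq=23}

'Match' ⟺ freq ≤ 2.
{channel=13, tag=Q, freq=28}: freq = 28, doesn't match → No match. {channel=7, tag=Q, freq=23}: freq = 23, doesn't match → No match.

No match, No match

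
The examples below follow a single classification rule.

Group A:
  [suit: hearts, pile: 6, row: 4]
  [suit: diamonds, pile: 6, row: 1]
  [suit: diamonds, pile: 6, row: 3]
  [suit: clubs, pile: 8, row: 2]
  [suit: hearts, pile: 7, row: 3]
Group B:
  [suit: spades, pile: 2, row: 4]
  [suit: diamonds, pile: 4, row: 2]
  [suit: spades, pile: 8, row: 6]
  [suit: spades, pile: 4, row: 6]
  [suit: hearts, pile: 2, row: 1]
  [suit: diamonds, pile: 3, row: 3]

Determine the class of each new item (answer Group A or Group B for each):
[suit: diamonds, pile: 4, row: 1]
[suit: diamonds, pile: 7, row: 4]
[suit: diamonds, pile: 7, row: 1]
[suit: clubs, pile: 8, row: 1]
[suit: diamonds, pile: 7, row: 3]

Group B, Group A, Group A, Group A, Group A

The distinguishing property — pile ≥ 6 AND row ≤ 4 — holds for all the 'Group A' cases and none of the 'Group B' cases.
[suit: diamonds, pile: 4, row: 1]: pile = 4, row = 1 — does not pass, so Group B.
[suit: diamonds, pile: 7, row: 4]: pile = 7, row = 4 — has this property, so Group A.
[suit: diamonds, pile: 7, row: 1]: pile = 7, row = 1 — has this property, so Group A.
[suit: clubs, pile: 8, row: 1]: pile = 8, row = 1 — has this property, so Group A.
[suit: diamonds, pile: 7, row: 3]: pile = 7, row = 3 — has this property, so Group A.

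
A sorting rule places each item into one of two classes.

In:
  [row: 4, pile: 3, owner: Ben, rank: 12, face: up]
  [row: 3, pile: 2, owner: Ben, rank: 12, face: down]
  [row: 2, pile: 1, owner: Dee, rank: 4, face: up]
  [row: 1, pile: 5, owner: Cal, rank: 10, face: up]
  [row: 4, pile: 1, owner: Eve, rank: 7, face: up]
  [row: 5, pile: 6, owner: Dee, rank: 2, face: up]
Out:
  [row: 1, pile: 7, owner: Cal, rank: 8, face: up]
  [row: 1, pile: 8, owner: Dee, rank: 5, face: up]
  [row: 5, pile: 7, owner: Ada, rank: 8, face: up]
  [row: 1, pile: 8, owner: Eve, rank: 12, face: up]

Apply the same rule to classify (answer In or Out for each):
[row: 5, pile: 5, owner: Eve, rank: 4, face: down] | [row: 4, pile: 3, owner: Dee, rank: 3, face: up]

Every 'In' example satisfies: pile ≤ 6. None of the 'Out' examples do.

In, In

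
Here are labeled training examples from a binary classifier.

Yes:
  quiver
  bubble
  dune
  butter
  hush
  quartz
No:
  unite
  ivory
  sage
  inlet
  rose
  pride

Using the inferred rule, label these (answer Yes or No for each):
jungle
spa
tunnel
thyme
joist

Yes, No, Yes, No, No

The rule appears to be: even length AND contains 'u'.
Yes: jungle, since length 6, has 'u'.
No: spa, since length 3, no 'u'.
Yes: tunnel, since length 6, has 'u'.
No: thyme, since length 5, no 'u'.
No: joist, since length 5, no 'u'.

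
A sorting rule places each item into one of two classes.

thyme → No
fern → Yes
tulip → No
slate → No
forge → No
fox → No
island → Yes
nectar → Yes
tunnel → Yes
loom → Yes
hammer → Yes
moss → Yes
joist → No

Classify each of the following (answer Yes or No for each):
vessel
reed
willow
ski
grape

Yes, Yes, Yes, No, No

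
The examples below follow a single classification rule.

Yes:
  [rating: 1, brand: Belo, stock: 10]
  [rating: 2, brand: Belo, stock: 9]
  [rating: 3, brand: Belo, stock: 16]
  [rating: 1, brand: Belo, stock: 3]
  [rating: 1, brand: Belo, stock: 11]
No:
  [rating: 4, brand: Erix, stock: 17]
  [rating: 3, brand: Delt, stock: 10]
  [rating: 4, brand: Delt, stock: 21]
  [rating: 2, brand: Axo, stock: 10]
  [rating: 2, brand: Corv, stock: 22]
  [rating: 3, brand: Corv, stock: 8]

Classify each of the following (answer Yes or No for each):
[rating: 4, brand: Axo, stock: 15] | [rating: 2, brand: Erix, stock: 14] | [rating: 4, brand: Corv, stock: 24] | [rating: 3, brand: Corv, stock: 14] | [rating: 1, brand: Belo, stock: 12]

The simplest hypothesis consistent with all the labels is: brand is Belo.
[rating: 4, brand: Axo, stock: 15]: No (brand is Axo).
[rating: 2, brand: Erix, stock: 14]: No (brand is Erix).
[rating: 4, brand: Corv, stock: 24]: No (brand is Corv).
[rating: 3, brand: Corv, stock: 14]: No (brand is Corv).
[rating: 1, brand: Belo, stock: 12]: Yes (brand is Belo).

No, No, No, No, Yes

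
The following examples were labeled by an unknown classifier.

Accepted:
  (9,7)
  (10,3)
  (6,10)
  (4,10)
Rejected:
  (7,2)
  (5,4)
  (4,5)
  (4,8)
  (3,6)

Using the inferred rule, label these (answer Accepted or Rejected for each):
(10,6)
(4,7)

The rule appears to be: sum ≥ 13.
(10,6) — 10+6 = 16, hence Accepted.
(4,7) — 4+7 = 11, hence Rejected.

Accepted, Rejected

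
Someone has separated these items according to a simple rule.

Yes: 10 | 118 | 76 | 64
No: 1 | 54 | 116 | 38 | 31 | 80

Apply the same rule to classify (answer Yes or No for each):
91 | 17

The rule appears to be: ≡ 4 (mod 6).
91: 91 mod 6 = 1 — does not pass, so No.
17: 17 mod 6 = 5 — does not pass, so No.

No, No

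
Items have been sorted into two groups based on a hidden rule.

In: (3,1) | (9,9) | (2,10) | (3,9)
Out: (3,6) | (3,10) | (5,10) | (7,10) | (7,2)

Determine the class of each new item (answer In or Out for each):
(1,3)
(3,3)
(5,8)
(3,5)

In, In, Out, In

The pattern is that an item is 'In' exactly when: sum is even.
(1,3) → 1+3 = 4 → In. (3,3) → 3+3 = 6 → In. (5,8) → 5+8 = 13 → Out. (3,5) → 3+5 = 8 → In.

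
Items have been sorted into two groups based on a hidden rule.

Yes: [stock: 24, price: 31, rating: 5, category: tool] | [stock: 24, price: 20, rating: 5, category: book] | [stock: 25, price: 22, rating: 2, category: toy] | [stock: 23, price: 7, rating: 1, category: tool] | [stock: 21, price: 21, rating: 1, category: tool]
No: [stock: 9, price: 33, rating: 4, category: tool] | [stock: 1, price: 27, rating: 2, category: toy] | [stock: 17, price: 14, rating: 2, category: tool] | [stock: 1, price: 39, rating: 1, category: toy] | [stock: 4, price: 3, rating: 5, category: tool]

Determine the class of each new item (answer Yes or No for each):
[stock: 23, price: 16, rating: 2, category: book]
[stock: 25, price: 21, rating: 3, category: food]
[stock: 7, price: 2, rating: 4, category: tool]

Yes, Yes, No

Every 'Yes' example satisfies: stock ≥ 21. None of the 'No' examples do.
[stock: 23, price: 16, rating: 2, category: book]: stock = 23 — satisfies this, so Yes. [stock: 25, price: 21, rating: 3, category: food]: stock = 25 — satisfies this, so Yes. [stock: 7, price: 2, rating: 4, category: tool]: stock = 7 — fails this test, so No.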